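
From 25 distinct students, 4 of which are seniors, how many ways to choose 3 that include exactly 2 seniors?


Choose 2 of the 4 seniors and 1 of the other 21 students:
C(4,2)×C(21,1) = 6×21 = 126

126


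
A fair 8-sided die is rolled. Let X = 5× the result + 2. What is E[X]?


E[die] = (1+8)/2 = 9/2
E[X] = 5×9/2 + 2 = 49/2

E[X] = 49/2


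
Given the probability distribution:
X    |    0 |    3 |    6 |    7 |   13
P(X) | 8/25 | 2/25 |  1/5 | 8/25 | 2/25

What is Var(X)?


E[X] = 118/25
E[X²] = 928/25
Var(X) = E[X²] - (E[X])² = 928/25 - 13924/625 = 9276/625

Var(X) = 9276/625 ≈ 14.8416


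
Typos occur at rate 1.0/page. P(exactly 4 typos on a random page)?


Poisson(λ=1.0): P(X=4) = e^(-λ)×λ^k/k!
= e^(-1.0) × 1.0^4 / 4!
≈ 0.3678794412 × 1 / 24 ≈ 0.015328

P(X=4) ≈ 0.015328 ≈ 1.53%


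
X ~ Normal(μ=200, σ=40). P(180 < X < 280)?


z₁=(180-200)/40=-0.5, z₂=(280-200)/40=2.0
P = Φ(2.0) - Φ(-0.5) = 0.977250 - 0.308538 = 0.668712 ≈ 0.6687

P(180 < X < 280) ≈ 0.6687


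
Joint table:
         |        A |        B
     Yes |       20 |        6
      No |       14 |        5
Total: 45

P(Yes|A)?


P(Yes|A) = 20/(20+14) = 20/34 = 10/17

P = 10/17 ≈ 58.82%


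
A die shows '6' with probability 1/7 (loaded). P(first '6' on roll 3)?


Geometric: P(X=3) = (1-p)^(k-1)×p = (6/7)^2×1/7 = 36/343

P(X=3) = 36/343 ≈ 10.50%


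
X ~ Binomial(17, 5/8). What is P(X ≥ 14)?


P(X ≥ 14) = Σ P(X=i) for i=14..17
P(X=14) = 14007568359375/281474976710656
P(X=15) = 4669189453125/281474976710656
P(X=16) = 7781982421875/2251799813685248
P(X=17) = 762939453125/2251799813685248
Sum = 19744873046875/281474976710656

P(X ≥ 14) = 19744873046875/281474976710656 ≈ 7.01%


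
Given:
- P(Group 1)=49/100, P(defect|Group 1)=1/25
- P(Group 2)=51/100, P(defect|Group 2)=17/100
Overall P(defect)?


P(B) = Σ P(B|Aᵢ)×P(Aᵢ)
  1/25×49/100 = 49/2500
  17/100×51/100 = 867/10000
Sum = 1063/10000

P(defect) = 1063/10000 ≈ 10.63%


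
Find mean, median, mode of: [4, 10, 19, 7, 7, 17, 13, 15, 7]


Sorted: [4, 7, 7, 7, 10, 13, 15, 17, 19]
Mean = 99/9 = 11
Median = 10
Freq: {4: 1, 10: 1, 19: 1, 7: 3, 17: 1, 13: 1, 15: 1}
Mode: [7]

Mean=11, Median=10, Mode=7


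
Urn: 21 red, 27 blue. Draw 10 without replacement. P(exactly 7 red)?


Hypergeometric: C(21,7)×C(27,3)/C(48,10)
= 116280×2925/6540715896 = 1090125/20963833

P(X=7) = 1090125/20963833 ≈ 5.20%


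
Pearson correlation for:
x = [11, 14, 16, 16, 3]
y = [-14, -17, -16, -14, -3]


n=5, Σx=60, Σy=-64, Σxy=-881, Σx²=838, Σy²=946
r = (5×(-881) - 60×(-64))/√((5×838 - 60²)(5×946 - (-64)²))
= -565/√(590×634) = -565/√374060 ≈ -565/611.6044 ≈ -0.9238

r ≈ -0.9238


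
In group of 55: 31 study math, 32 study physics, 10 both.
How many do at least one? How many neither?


|A∪B| = 31+32-10 = 53
Neither = 55-53 = 2

At least one: 53; Neither: 2


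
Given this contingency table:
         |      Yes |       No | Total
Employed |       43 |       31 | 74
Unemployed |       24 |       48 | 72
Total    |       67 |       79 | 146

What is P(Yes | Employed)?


P(Yes | Employed) = 43/(43+31) = 43/74

P(Yes|Employed) = 43/74 ≈ 58.11%


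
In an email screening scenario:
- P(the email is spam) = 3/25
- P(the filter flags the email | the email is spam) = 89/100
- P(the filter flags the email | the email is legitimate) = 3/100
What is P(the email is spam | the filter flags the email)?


Using Bayes' theorem:
P(A|B) = P(B|A)·P(A) / P(B)

P(the filter flags the email) = 89/100 × 3/25 + 3/100 × 22/25
= 267/2500 + 33/1250 = 333/2500

P(the email is spam|the filter flags the email) = (267/2500) / (333/2500) = 89/111

P(the email is spam|the filter flags the email) = 89/111 ≈ 80.18%


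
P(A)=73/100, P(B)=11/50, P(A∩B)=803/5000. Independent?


P(A)×P(B) = 803/5000
P(A∩B) = 803/5000
Equal ✓ → Independent

Yes, independent


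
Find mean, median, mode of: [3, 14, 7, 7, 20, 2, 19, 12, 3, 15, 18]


Sorted: [2, 3, 3, 7, 7, 12, 14, 15, 18, 19, 20]
Mean = 120/11
Median = 12
Freq: {3: 2, 14: 1, 7: 2, 20: 1, 2: 1, 19: 1, 12: 1, 15: 1, 18: 1}
Mode: [3, 7]

Mean=120/11, Median=12, Mode=[3, 7]


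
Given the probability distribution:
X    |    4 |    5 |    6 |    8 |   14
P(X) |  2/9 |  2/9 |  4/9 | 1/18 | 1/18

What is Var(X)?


E[X] = 53/9
E[X²] = 356/9
Var(X) = E[X²] - (E[X])² = 356/9 - 2809/81 = 395/81

Var(X) = 395/81 ≈ 4.8765


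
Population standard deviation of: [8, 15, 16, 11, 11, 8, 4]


Mean = 73/7
  (8-73/7)²=289/49
  (15-73/7)²=1024/49
  (16-73/7)²=1521/49
  (11-73/7)²=16/49
  (11-73/7)²=16/49
  (8-73/7)²=289/49
  (4-73/7)²=2025/49
Σ(x-μ)² = 740/7
σ² = (740/7)/7 = 740/49

σ = √(740/49) ≈ 3.8861


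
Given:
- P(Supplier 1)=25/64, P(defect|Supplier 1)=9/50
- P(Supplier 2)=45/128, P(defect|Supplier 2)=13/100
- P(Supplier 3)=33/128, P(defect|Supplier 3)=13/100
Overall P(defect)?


P(B) = Σ P(B|Aᵢ)×P(Aᵢ)
  9/50×25/64 = 9/128
  13/100×45/128 = 117/2560
  13/100×33/128 = 429/12800
Sum = 957/6400

P(defect) = 957/6400 ≈ 14.95%


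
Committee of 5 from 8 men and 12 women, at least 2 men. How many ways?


Count by #men:
  2M,3W: C(8,2)×C(12,3)=6160
  3M,2W: C(8,3)×C(12,2)=3696
  4M,1W: C(8,4)×C(12,1)=840
  5M,0W: C(8,5)×C(12,0)=56
Total = 10752

10752


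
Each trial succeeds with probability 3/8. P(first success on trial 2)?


Geometric: P(X=2) = (1-p)^(k-1)×p = (5/8)^1×3/8 = 15/64

P(X=2) = 15/64 ≈ 23.44%


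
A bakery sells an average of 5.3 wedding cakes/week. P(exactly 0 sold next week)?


Poisson(λ=5.3): P(X=0) = e^(-λ)×λ^k/k!
= e^(-5.3) × 5.3^0 / 0!
≈ 0.004991593907 × 1 / 1 ≈ 0.004992

P(X=0) ≈ 0.004992 ≈ 0.50%


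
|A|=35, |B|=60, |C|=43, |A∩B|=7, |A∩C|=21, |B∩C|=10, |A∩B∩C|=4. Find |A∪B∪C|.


|A∪B∪C| = 35+60+43-7-21-10+4 = 104

|A∪B∪C| = 104


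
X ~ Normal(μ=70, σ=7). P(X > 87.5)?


z = (87.5-70)/7 = 2.5
P(X > 87.5) = 1 - P(Z ≤ 2.5) = 1 - 0.9938 = 0.0062

P(X > 87.5) ≈ 0.0062


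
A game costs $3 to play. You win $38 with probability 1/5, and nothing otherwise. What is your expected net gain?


E[gain] = (38-3)×1/5 + (-3)×4/5
= 7 - 12/5 = 23/5

Expected net gain = $23/5 ≈ $4.60


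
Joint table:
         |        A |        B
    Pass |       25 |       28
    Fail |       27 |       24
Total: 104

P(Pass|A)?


P(Pass|A) = 25/(25+27) = 25/52

P = 25/52 ≈ 48.08%


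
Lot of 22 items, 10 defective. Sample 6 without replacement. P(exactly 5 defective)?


Hypergeometric: C(10,5)×C(12,1)/C(22,6)
= 252×12/74613 = 144/3553

P(X=5) = 144/3553 ≈ 4.05%


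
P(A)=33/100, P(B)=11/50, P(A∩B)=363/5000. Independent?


P(A)×P(B) = 363/5000
P(A∩B) = 363/5000
Equal ✓ → Independent

Yes, independent


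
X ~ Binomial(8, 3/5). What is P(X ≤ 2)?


P(X ≤ 2) = Σ P(X=i) for i=0..2
P(X=0) = 256/390625
P(X=1) = 3072/390625
P(X=2) = 16128/390625
Sum = 19456/390625

P(X ≤ 2) = 19456/390625 ≈ 4.98%


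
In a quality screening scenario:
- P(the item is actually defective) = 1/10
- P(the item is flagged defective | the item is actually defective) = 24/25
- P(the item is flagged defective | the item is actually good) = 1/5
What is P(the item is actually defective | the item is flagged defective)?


Using Bayes' theorem:
P(A|B) = P(B|A)·P(A) / P(B)

P(the item is flagged defective) = 24/25 × 1/10 + 1/5 × 9/10
= 12/125 + 9/50 = 69/250

P(the item is actually defective|the item is flagged defective) = (12/125) / (69/250) = 8/23

P(the item is actually defective|the item is flagged defective) = 8/23 ≈ 34.78%


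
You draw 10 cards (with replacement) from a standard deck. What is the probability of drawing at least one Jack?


P(not a Jack) = 48/52 = 12/13
P(none in 10 draws) = (12/13)^10 = 61917364224/137858491849
P(≥1 Jack) = 1 - 61917364224/137858491849 = 75941127625/137858491849

P = 75941127625/137858491849 ≈ 55.09%


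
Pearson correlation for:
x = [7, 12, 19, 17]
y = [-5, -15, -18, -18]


n=4, Σx=55, Σy=-56, Σxy=-863, Σx²=843, Σy²=898
r = (4×(-863) - 55×(-56))/√((4×843 - 55²)(4×898 - (-56)²))
= -372/√(347×456) = -372/√158232 ≈ -372/397.7839 ≈ -0.9352

r ≈ -0.9352


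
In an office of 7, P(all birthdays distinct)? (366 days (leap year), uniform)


P(all different) = Π(366-i)/366 for i=0..6
= (366/366)×(365/366)×...×(360/366)
= 0.943914

P ≈ 0.9439 ≈ 94.39%


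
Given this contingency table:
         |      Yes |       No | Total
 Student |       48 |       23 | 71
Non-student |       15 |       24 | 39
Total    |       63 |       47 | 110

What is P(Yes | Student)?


P(Yes | Student) = 48/(48+23) = 48/71

P(Yes|Student) = 48/71 ≈ 67.61%


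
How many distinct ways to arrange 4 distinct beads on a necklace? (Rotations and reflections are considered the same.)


Free circular arrangements: rotations and reflections both identified.
(n-1)!/2 = 3!/2 = 6/2 = 3

3


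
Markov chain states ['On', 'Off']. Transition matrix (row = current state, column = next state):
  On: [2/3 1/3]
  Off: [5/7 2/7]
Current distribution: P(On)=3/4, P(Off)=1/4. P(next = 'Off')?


P(next=Off) = Σᵢ P(now=i)×P(i→Off)
= 3/4×1/3 + 1/4×2/7
= 1/4 + 1/14 = 9/28

P = 9/28 ≈ 0.3214


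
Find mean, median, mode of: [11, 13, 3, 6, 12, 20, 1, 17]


Sorted: [1, 3, 6, 11, 12, 13, 17, 20]
Mean = 83/8
Median = 23/2
Freq: {11: 1, 13: 1, 3: 1, 6: 1, 12: 1, 20: 1, 1: 1, 17: 1}
Mode: No mode

Mean=83/8, Median=23/2, Mode=No mode


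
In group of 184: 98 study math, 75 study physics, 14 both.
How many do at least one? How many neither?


|A∪B| = 98+75-14 = 159
Neither = 184-159 = 25

At least one: 159; Neither: 25


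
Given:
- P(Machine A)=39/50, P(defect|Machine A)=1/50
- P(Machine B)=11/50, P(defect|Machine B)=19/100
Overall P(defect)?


P(B) = Σ P(B|Aᵢ)×P(Aᵢ)
  1/50×39/50 = 39/2500
  19/100×11/50 = 209/5000
Sum = 287/5000

P(defect) = 287/5000 ≈ 5.74%


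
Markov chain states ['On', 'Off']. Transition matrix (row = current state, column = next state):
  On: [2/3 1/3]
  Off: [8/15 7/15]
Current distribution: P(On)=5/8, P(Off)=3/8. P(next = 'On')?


P(next=On) = Σᵢ P(now=i)×P(i→On)
= 5/8×2/3 + 3/8×8/15
= 5/12 + 1/5 = 37/60

P = 37/60 ≈ 0.6167


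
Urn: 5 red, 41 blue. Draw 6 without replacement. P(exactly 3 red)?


Hypergeometric: C(5,3)×C(41,3)/C(46,6)
= 10×10660/9366819 = 2600/228459

P(X=3) = 2600/228459 ≈ 1.14%


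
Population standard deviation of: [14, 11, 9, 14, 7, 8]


Mean = 63/6 = 21/2
  (14-21/2)²=49/4
  (11-21/2)²=1/4
  (9-21/2)²=9/4
  (14-21/2)²=49/4
  (7-21/2)²=49/4
  (8-21/2)²=25/4
Σ(x-μ)² = 91/2
σ² = (91/2)/6 = 91/12

σ = √(91/12) ≈ 2.7538


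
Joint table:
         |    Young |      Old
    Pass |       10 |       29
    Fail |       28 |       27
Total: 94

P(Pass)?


P(Pass) = (10+29)/94 = 39/94

P(Pass) = 39/94 ≈ 41.49%


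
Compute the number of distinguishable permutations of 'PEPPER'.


Letters: 6, freq: {'P': 3, 'E': 2, 'R': 1}
6!/(3!×2!×1!) = 720/12 = 60

60


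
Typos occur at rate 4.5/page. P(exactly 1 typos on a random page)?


Poisson(λ=4.5): P(X=1) = e^(-λ)×λ^k/k!
= e^(-4.5) × 4.5^1 / 1!
≈ 0.01110899654 × 4.5 / 1 ≈ 0.049990

P(X=1) ≈ 0.049990 ≈ 5.00%


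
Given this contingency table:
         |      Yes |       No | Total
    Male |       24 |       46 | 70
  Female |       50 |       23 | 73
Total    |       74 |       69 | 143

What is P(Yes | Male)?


P(Yes | Male) = 24/(24+46) = 24/70 = 12/35

P(Yes|Male) = 12/35 ≈ 34.29%


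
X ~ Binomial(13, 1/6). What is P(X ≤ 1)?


P(X ≤ 1) = Σ P(X=i) for i=0..1
P(X=0) = 1220703125/13060694016
P(X=1) = 3173828125/13060694016
Sum = 244140625/725594112

P(X ≤ 1) = 244140625/725594112 ≈ 33.65%


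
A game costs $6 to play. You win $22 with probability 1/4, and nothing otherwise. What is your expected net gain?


E[gain] = (22-6)×1/4 + (-6)×3/4
= 4 - 9/2 = -1/2

Expected net gain = $-1/2 ≈ $-0.50


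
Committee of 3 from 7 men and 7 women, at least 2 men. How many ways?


Count by #men:
  2M,1W: C(7,2)×C(7,1)=147
  3M,0W: C(7,3)×C(7,0)=35
Total = 182

182


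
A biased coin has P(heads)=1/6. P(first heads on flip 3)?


Geometric: P(X=3) = (1-p)^(k-1)×p = (5/6)^2×1/6 = 25/216

P(X=3) = 25/216 ≈ 11.57%


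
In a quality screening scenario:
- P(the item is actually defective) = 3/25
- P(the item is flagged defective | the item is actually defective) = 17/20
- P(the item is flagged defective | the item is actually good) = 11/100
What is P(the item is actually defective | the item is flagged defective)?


Using Bayes' theorem:
P(A|B) = P(B|A)·P(A) / P(B)

P(the item is flagged defective) = 17/20 × 3/25 + 11/100 × 22/25
= 51/500 + 121/1250 = 497/2500

P(the item is actually defective|the item is flagged defective) = (51/500) / (497/2500) = 255/497

P(the item is actually defective|the item is flagged defective) = 255/497 ≈ 51.31%


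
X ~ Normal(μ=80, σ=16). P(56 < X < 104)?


z₁=(56-80)/16=-1.5, z₂=(104-80)/16=1.5
P = Φ(1.5) - Φ(-1.5) = 0.933193 - 0.066807 = 0.866386 ≈ 0.8664

P(56 < X < 104) ≈ 0.8664


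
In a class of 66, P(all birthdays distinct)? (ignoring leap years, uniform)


P(all different) = Π(365-i)/365 for i=0..65
= (365/365)×(364/365)×...×(300/365)
= 0.001904

P ≈ 0.0019 ≈ 0.19%


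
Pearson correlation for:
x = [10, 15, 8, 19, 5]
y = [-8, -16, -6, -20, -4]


n=5, Σx=57, Σy=-54, Σxy=-768, Σx²=775, Σy²=772
r = (5×(-768) - 57×(-54))/√((5×775 - 57²)(5×772 - (-54)²))
= -762/√(626×944) = -762/√590944 ≈ -762/768.7288 ≈ -0.9912

r ≈ -0.9912


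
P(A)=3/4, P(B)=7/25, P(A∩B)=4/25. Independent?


P(A)×P(B) = 21/100
P(A∩B) = 4/25
Not equal → NOT independent

No, not independent


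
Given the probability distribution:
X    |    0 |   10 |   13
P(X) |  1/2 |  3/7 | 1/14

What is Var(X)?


E[X] = 73/14
E[X²] = 769/14
Var(X) = E[X²] - (E[X])² = 769/14 - 5329/196 = 5437/196

Var(X) = 5437/196 ≈ 27.7398


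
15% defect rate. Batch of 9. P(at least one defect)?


P(all good) = (17/20)^9 = 118587876497/512000000000
P(≥1 defect) = 393412123503/512000000000

P = 393412123503/512000000000 ≈ 76.84%


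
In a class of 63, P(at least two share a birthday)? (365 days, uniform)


P(all different) = Π(365-i)/365 for i=0..62
= 0.003396
P(match) = 1 - 0.003396 = 0.996604

P ≈ 0.9966 ≈ 99.66%


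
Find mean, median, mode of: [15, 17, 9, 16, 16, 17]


Sorted: [9, 15, 16, 16, 17, 17]
Mean = 90/6 = 15
Median = 16
Freq: {15: 1, 17: 2, 9: 1, 16: 2}
Mode: [16, 17]

Mean=15, Median=16, Mode=[16, 17]


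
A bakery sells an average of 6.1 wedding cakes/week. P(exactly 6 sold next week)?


Poisson(λ=6.1): P(X=6) = e^(-λ)×λ^k/k!
= e^(-6.1) × 6.1^6 / 6!
≈ 0.002242867719 × 51520.374361 / 720 ≈ 0.160491

P(X=6) ≈ 0.160491 ≈ 16.05%


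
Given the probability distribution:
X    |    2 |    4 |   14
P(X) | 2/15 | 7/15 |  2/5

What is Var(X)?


E[X] = 116/15
E[X²] = 432/5
Var(X) = E[X²] - (E[X])² = 432/5 - 13456/225 = 5984/225

Var(X) = 5984/225 ≈ 26.5956


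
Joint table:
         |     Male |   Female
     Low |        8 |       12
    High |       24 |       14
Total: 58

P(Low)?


P(Low) = (8+12)/58 = 20/58 = 10/29

P(Low) = 10/29 ≈ 34.48%


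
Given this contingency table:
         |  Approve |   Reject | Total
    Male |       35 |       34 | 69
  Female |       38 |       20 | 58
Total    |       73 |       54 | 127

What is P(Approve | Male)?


P(Approve | Male) = 35/(35+34) = 35/69

P(Approve|Male) = 35/69 ≈ 50.72%


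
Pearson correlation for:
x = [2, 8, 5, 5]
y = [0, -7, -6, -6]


n=4, Σx=20, Σy=-19, Σxy=-116, Σx²=118, Σy²=121
r = (4×(-116) - 20×(-19))/√((4×118 - 20²)(4×121 - (-19)²))
= -84/√(72×123) = -84/√8856 ≈ -84/94.1063 ≈ -0.8926

r ≈ -0.8926


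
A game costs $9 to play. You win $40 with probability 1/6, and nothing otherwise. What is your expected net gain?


E[gain] = (40-9)×1/6 + (-9)×5/6
= 31/6 - 15/2 = -7/3

Expected net gain = $-7/3 ≈ $-2.33


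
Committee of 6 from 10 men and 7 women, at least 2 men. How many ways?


Count by #men:
  2M,4W: C(10,2)×C(7,4)=1575
  3M,3W: C(10,3)×C(7,3)=4200
  4M,2W: C(10,4)×C(7,2)=4410
  5M,1W: C(10,5)×C(7,1)=1764
  6M,0W: C(10,6)×C(7,0)=210
Total = 12159

12159


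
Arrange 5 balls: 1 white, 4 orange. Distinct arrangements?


5!/(1!×4!) = 5

5


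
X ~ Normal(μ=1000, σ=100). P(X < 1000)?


z = (1000-1000)/100 = 0.0
P(Z < 0.0) = 0.5000

P(X < 1000) ≈ 0.5000


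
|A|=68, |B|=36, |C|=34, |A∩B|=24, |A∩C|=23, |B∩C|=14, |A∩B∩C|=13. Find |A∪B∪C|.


|A∪B∪C| = 68+36+34-24-23-14+13 = 90

|A∪B∪C| = 90


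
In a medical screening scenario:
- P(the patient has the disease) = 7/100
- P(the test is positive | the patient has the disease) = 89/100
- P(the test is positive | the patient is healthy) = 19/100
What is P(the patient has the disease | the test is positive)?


Using Bayes' theorem:
P(A|B) = P(B|A)·P(A) / P(B)

P(the test is positive) = 89/100 × 7/100 + 19/100 × 93/100
= 623/10000 + 1767/10000 = 239/1000

P(the patient has the disease|the test is positive) = (623/10000) / (239/1000) = 623/2390

P(the patient has the disease|the test is positive) = 623/2390 ≈ 26.07%


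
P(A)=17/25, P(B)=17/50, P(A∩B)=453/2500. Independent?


P(A)×P(B) = 289/1250
P(A∩B) = 453/2500
Not equal → NOT independent

No, not independent


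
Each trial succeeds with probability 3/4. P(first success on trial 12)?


Geometric: P(X=12) = (1-p)^(k-1)×p = (1/4)^11×3/4 = 3/16777216

P(X=12) = 3/16777216 ≈ 0.00%


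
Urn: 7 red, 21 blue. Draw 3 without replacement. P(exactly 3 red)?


Hypergeometric: C(7,3)×C(21,0)/C(28,3)
= 35×1/3276 = 5/468

P(X=3) = 5/468 ≈ 1.07%


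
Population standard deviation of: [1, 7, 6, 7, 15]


Mean = 36/5
  (1-36/5)²=961/25
  (7-36/5)²=1/25
  (6-36/5)²=36/25
  (7-36/5)²=1/25
  (15-36/5)²=1521/25
Σ(x-μ)² = 504/5
σ² = (504/5)/5 = 504/25

σ = √(504/25) ≈ 4.4900


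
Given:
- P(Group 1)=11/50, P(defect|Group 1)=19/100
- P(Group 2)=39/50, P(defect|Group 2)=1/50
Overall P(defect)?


P(B) = Σ P(B|Aᵢ)×P(Aᵢ)
  19/100×11/50 = 209/5000
  1/50×39/50 = 39/2500
Sum = 287/5000

P(defect) = 287/5000 ≈ 5.74%


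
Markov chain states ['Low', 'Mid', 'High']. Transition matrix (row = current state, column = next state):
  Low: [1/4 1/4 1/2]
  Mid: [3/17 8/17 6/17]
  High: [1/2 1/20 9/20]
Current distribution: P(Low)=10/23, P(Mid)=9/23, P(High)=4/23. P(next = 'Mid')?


P(next=Mid) = Σᵢ P(now=i)×P(i→Mid)
= 10/23×1/4 + 9/23×8/17 + 4/23×1/20
= 5/46 + 72/391 + 1/115 = 1179/3910

P = 1179/3910 ≈ 0.3015


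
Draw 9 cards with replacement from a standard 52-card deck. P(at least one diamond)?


P(not a diamond) = 39/52 = 3/4
P(none in 9 draws) = (3/4)^9 = 19683/262144
P(≥1 diamond) = 1 - 19683/262144 = 242461/262144

P = 242461/262144 ≈ 92.49%


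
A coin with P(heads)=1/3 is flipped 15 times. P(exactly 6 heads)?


Binomial: P(X=6) = C(15,6)×p^6×(1-p)^9
= 5005 × 1/729 × 512/19683 = 2562560/14348907

P(X=6) = 2562560/14348907 ≈ 17.86%


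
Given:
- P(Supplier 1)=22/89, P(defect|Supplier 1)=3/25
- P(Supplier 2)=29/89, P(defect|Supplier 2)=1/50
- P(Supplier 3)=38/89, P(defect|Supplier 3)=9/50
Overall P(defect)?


P(B) = Σ P(B|Aᵢ)×P(Aᵢ)
  3/25×22/89 = 66/2225
  1/50×29/89 = 29/4450
  9/50×38/89 = 171/2225
Sum = 503/4450

P(defect) = 503/4450 ≈ 11.30%


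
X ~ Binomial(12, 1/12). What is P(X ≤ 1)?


P(X ≤ 1) = Σ P(X=i) for i=0..1
P(X=0) = 3138428376721/8916100448256
P(X=1) = 285311670611/743008370688
Sum = 6562168424053/8916100448256

P(X ≤ 1) = 6562168424053/8916100448256 ≈ 73.60%


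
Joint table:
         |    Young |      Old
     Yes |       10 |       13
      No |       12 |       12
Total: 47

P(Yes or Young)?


P(Yes∨Young) = P(Yes) + P(Young) - P(Yes∧Young)
= (23 + 22 - 10)/47 = 35/47

P = 35/47 ≈ 74.47%


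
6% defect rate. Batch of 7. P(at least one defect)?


P(all good) = (47/50)^7 = 506623120463/781250000000
P(≥1 defect) = 274626879537/781250000000

P = 274626879537/781250000000 ≈ 35.15%


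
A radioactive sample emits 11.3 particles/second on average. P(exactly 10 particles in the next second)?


Poisson(λ=11.3): P(X=10) = e^(-λ)×λ^k/k!
= e^(-11.3) × 11.3^10 / 10!
≈ 1.237292426e-05 × 33945673899.2 / 3628800 ≈ 0.115743

P(X=10) ≈ 0.115743 ≈ 11.57%


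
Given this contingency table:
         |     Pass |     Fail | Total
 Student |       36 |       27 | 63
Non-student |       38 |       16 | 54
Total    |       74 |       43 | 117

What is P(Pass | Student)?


P(Pass | Student) = 36/(36+27) = 36/63 = 4/7

P(Pass|Student) = 4/7 ≈ 57.14%


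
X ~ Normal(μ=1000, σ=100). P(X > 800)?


z = (800-1000)/100 = -2.0
P(X > 800) = 1 - P(Z ≤ -2.0) = 1 - 0.0228 = 0.9772

P(X > 800) ≈ 0.9772


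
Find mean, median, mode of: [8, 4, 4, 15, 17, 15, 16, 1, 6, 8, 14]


Sorted: [1, 4, 4, 6, 8, 8, 14, 15, 15, 16, 17]
Mean = 108/11
Median = 8
Freq: {8: 2, 4: 2, 15: 2, 17: 1, 16: 1, 1: 1, 6: 1, 14: 1}
Mode: [4, 8, 15]

Mean=108/11, Median=8, Mode=[4, 8, 15]


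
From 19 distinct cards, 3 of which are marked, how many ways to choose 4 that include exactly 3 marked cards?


Choose 3 of the 3 marked cards and 1 of the other 16 cards:
C(3,3)×C(16,1) = 1×16 = 16

16


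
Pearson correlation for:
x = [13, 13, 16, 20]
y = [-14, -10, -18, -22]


n=4, Σx=62, Σy=-64, Σxy=-1040, Σx²=994, Σy²=1104
r = (4×(-1040) - 62×(-64))/√((4×994 - 62²)(4×1104 - (-64)²))
= -192/√(132×320) = -192/√42240 ≈ -192/205.5237 ≈ -0.9342

r ≈ -0.9342


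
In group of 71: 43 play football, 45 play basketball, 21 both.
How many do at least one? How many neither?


|A∪B| = 43+45-21 = 67
Neither = 71-67 = 4

At least one: 67; Neither: 4


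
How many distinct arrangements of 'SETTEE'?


Letters: 6, freq: {'S': 1, 'E': 3, 'T': 2}
6!/(1!×3!×2!) = 720/12 = 60

60


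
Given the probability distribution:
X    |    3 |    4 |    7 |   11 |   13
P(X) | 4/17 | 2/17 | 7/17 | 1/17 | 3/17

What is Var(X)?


E[X] = 7
E[X²] = 1039/17
Var(X) = E[X²] - (E[X])² = 1039/17 - 49 = 206/17

Var(X) = 206/17 ≈ 12.1176


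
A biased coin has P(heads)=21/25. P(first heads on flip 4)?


Geometric: P(X=4) = (1-p)^(k-1)×p = (4/25)^3×21/25 = 1344/390625

P(X=4) = 1344/390625 ≈ 0.34%


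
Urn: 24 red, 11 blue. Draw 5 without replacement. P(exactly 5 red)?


Hypergeometric: C(24,5)×C(11,0)/C(35,5)
= 42504×1/324632 = 69/527

P(X=5) = 69/527 ≈ 13.09%


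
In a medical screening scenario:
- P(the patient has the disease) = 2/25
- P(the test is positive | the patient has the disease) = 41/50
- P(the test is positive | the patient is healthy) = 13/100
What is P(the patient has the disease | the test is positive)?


Using Bayes' theorem:
P(A|B) = P(B|A)·P(A) / P(B)

P(the test is positive) = 41/50 × 2/25 + 13/100 × 23/25
= 41/625 + 299/2500 = 463/2500

P(the patient has the disease|the test is positive) = (41/625) / (463/2500) = 164/463

P(the patient has the disease|the test is positive) = 164/463 ≈ 35.42%


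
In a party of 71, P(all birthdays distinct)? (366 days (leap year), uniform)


P(all different) = Π(366-i)/366 for i=0..70
= (366/366)×(365/366)×...×(296/366)
= 0.000694

P ≈ 0.0007 ≈ 0.07%


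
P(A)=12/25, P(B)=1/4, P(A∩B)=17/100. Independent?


P(A)×P(B) = 3/25
P(A∩B) = 17/100
Not equal → NOT independent

No, not independent


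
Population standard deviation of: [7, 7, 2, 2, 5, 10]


Mean = 33/6 = 11/2
  (7-11/2)²=9/4
  (7-11/2)²=9/4
  (2-11/2)²=49/4
  (2-11/2)²=49/4
  (5-11/2)²=1/4
  (10-11/2)²=81/4
Σ(x-μ)² = 99/2
σ² = (99/2)/6 = 33/4

σ = √(33/4) ≈ 2.8723


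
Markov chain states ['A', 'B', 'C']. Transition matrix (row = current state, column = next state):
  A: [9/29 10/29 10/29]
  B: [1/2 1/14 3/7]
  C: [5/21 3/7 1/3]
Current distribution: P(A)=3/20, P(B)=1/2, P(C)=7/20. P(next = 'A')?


P(next=A) = Σᵢ P(now=i)×P(i→A)
= 3/20×9/29 + 1/2×1/2 + 7/20×5/21
= 27/580 + 1/4 + 1/12 = 661/1740

P = 661/1740 ≈ 0.3799


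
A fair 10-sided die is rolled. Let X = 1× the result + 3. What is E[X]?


E[die] = (1+10)/2 = 11/2
E[X] = 1×11/2 + 3 = 17/2

E[X] = 17/2


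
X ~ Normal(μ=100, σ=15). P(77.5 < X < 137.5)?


z₁=(77.5-100)/15=-1.5, z₂=(137.5-100)/15=2.5
P = Φ(2.5) - Φ(-1.5) = 0.993790 - 0.066807 = 0.926983 ≈ 0.9270

P(77.5 < X < 137.5) ≈ 0.9270


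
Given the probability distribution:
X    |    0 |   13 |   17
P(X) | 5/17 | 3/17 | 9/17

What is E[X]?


E[X] = Σ x·P(X=x)
= (0)×(5/17) + (13)×(3/17) + (17)×(9/17)
= 192/17

E[X] = 192/17


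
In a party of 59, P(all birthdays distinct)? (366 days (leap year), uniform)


P(all different) = Π(366-i)/366 for i=0..58
= (366/366)×(365/366)×...×(308/366)
= 0.007112

P ≈ 0.0071 ≈ 0.71%


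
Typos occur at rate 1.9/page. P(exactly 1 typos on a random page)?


Poisson(λ=1.9): P(X=1) = e^(-λ)×λ^k/k!
= e^(-1.9) × 1.9^1 / 1!
≈ 0.1495686192 × 1.9 / 1 ≈ 0.284180

P(X=1) ≈ 0.284180 ≈ 28.42%


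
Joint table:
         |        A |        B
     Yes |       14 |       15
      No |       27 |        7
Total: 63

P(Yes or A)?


P(Yes∨A) = P(Yes) + P(A) - P(Yes∧A)
= (29 + 41 - 14)/63 = 56/63 = 8/9

P = 8/9 ≈ 88.89%


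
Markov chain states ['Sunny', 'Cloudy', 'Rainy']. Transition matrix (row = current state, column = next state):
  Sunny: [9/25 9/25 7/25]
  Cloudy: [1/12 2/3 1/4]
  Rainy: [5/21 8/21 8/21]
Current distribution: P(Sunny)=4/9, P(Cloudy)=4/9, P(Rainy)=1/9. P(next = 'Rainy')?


P(next=Rainy) = Σᵢ P(now=i)×P(i→Rainy)
= 4/9×7/25 + 4/9×1/4 + 1/9×8/21
= 28/225 + 1/9 + 8/189 = 1313/4725

P = 1313/4725 ≈ 0.2779


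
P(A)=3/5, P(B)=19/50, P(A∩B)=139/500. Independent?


P(A)×P(B) = 57/250
P(A∩B) = 139/500
Not equal → NOT independent

No, not independent


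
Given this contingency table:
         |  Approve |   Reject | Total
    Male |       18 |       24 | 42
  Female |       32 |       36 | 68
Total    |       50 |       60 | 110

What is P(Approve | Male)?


P(Approve | Male) = 18/(18+24) = 18/42 = 3/7

P(Approve|Male) = 3/7 ≈ 42.86%


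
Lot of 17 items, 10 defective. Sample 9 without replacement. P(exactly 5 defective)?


Hypergeometric: C(10,5)×C(7,4)/C(17,9)
= 252×35/24310 = 882/2431

P(X=5) = 882/2431 ≈ 36.28%


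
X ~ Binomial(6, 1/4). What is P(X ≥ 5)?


P(X ≥ 5) = Σ P(X=i) for i=5..6
P(X=5) = 9/2048
P(X=6) = 1/4096
Sum = 19/4096

P(X ≥ 5) = 19/4096 ≈ 0.46%


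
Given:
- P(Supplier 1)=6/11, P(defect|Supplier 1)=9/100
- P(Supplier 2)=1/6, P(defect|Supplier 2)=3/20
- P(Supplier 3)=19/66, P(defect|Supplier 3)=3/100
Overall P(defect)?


P(B) = Σ P(B|Aᵢ)×P(Aᵢ)
  9/100×6/11 = 27/550
  3/20×1/6 = 1/40
  3/100×19/66 = 19/2200
Sum = 91/1100

P(defect) = 91/1100 ≈ 8.27%


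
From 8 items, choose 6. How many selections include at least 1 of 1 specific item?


Complement: C(8,6) - C(7,6) = 28 - 7 = 21

21


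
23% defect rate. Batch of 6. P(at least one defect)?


P(all good) = (77/100)^6 = 208422380089/1000000000000
P(≥1 defect) = 791577619911/1000000000000

P = 791577619911/1000000000000 ≈ 79.16%


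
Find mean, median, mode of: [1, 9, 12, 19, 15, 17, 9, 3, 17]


Sorted: [1, 3, 9, 9, 12, 15, 17, 17, 19]
Mean = 102/9 = 34/3
Median = 12
Freq: {1: 1, 9: 2, 12: 1, 19: 1, 15: 1, 17: 2, 3: 1}
Mode: [9, 17]

Mean=34/3, Median=12, Mode=[9, 17]


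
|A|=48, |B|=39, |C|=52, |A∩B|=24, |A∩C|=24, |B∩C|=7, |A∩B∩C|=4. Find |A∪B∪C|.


|A∪B∪C| = 48+39+52-24-24-7+4 = 88

|A∪B∪C| = 88


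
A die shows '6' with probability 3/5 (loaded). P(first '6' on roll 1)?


Geometric: P(X=1) = (1-p)^(k-1)×p = (2/5)^0×3/5 = 3/5

P(X=1) = 3/5 ≈ 60.00%


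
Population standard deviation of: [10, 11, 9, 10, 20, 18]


Mean = 78/6 = 13
  (10-13)²=9
  (11-13)²=4
  (9-13)²=16
  (10-13)²=9
  (20-13)²=49
  (18-13)²=25
Σ(x-μ)² = 112
σ² = 112/6 = 56/3

σ = √(56/3) ≈ 4.3205


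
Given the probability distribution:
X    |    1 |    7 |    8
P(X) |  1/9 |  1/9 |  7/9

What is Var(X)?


E[X] = 64/9
E[X²] = 166/3
Var(X) = E[X²] - (E[X])² = 166/3 - 4096/81 = 386/81

Var(X) = 386/81 ≈ 4.7654


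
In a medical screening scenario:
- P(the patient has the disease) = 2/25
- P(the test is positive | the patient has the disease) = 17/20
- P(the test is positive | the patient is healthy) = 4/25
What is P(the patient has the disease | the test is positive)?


Using Bayes' theorem:
P(A|B) = P(B|A)·P(A) / P(B)

P(the test is positive) = 17/20 × 2/25 + 4/25 × 23/25
= 17/250 + 92/625 = 269/1250

P(the patient has the disease|the test is positive) = (17/250) / (269/1250) = 85/269

P(the patient has the disease|the test is positive) = 85/269 ≈ 31.60%


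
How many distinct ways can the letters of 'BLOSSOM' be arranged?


Letters: 7, freq: {'B': 1, 'L': 1, 'O': 2, 'S': 2, 'M': 1}
7!/(1!×1!×2!×2!×1!) = 5040/4 = 1260

1260


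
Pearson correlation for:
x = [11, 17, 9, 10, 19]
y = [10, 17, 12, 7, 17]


n=5, Σx=66, Σy=63, Σxy=900, Σx²=952, Σy²=871
r = (5×900 - 66×63)/√((5×952 - 66²)(5×871 - 63²))
= 342/√(404×386) = 342/√155944 ≈ 342/394.8975 ≈ 0.8660

r ≈ 0.8660


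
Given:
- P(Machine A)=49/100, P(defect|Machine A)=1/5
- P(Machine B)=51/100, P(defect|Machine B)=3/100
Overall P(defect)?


P(B) = Σ P(B|Aᵢ)×P(Aᵢ)
  1/5×49/100 = 49/500
  3/100×51/100 = 153/10000
Sum = 1133/10000

P(defect) = 1133/10000 ≈ 11.33%


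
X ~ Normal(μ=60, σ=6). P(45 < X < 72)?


z₁=(45-60)/6=-2.5, z₂=(72-60)/6=2.0
P = Φ(2.0) - Φ(-2.5) = 0.977250 - 0.006210 = 0.971040 ≈ 0.9710

P(45 < X < 72) ≈ 0.9710


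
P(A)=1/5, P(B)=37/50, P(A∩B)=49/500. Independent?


P(A)×P(B) = 37/250
P(A∩B) = 49/500
Not equal → NOT independent

No, not independent


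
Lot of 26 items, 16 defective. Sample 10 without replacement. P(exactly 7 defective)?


Hypergeometric: C(16,7)×C(10,3)/C(26,10)
= 11440×120/5311735 = 1920/7429

P(X=7) = 1920/7429 ≈ 25.84%


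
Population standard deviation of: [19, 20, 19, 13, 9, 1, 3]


Mean = 84/7 = 12
  (19-12)²=49
  (20-12)²=64
  (19-12)²=49
  (13-12)²=1
  (9-12)²=9
  (1-12)²=121
  (3-12)²=81
Σ(x-μ)² = 374
σ² = 374/7

σ = √(374/7) ≈ 7.3095


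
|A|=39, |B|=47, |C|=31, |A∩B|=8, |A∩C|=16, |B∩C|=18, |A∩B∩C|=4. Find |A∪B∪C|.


|A∪B∪C| = 39+47+31-8-16-18+4 = 79

|A∪B∪C| = 79


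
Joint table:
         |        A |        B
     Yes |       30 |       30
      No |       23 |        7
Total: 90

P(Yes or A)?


P(Yes∨A) = P(Yes) + P(A) - P(Yes∧A)
= (60 + 53 - 30)/90 = 83/90

P = 83/90 ≈ 92.22%


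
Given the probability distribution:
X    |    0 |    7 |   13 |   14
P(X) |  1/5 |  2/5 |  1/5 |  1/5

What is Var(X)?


E[X] = 41/5
E[X²] = 463/5
Var(X) = E[X²] - (E[X])² = 463/5 - 1681/25 = 634/25

Var(X) = 634/25 ≈ 25.3600


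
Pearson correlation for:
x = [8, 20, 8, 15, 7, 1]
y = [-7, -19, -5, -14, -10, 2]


n=6, Σx=59, Σy=-53, Σxy=-754, Σx²=803, Σy²=735
r = (6×(-754) - 59×(-53))/√((6×803 - 59²)(6×735 - (-53)²))
= -1397/√(1337×1601) = -1397/√2140537 ≈ -1397/1463.0574 ≈ -0.9548

r ≈ -0.9548


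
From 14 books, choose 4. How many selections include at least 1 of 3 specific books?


Complement: C(14,4) - C(11,4) = 1001 - 330 = 671

671


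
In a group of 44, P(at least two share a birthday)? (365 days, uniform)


P(all different) = Π(365-i)/365 for i=0..43
= 0.067115
P(match) = 1 - 0.067115 = 0.932885

P ≈ 0.9329 ≈ 93.29%


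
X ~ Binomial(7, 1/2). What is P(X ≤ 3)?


P(X ≤ 3) = Σ P(X=i) for i=0..3
P(X=0) = 1/128
P(X=1) = 7/128
P(X=2) = 21/128
P(X=3) = 35/128
Sum = 1/2

P(X ≤ 3) = 1/2 ≈ 50.00%


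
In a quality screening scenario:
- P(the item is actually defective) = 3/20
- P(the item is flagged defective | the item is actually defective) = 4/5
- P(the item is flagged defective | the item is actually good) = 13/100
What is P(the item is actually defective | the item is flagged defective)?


Using Bayes' theorem:
P(A|B) = P(B|A)·P(A) / P(B)

P(the item is flagged defective) = 4/5 × 3/20 + 13/100 × 17/20
= 3/25 + 221/2000 = 461/2000

P(the item is actually defective|the item is flagged defective) = (3/25) / (461/2000) = 240/461

P(the item is actually defective|the item is flagged defective) = 240/461 ≈ 52.06%


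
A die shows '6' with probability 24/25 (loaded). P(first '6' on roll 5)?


Geometric: P(X=5) = (1-p)^(k-1)×p = (1/25)^4×24/25 = 24/9765625

P(X=5) = 24/9765625 ≈ 0.00%


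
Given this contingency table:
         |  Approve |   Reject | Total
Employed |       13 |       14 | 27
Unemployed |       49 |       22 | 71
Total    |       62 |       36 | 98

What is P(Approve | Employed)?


P(Approve | Employed) = 13/(13+14) = 13/27

P(Approve|Employed) = 13/27 ≈ 48.15%


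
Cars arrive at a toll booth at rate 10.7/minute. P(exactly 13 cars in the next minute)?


Poisson(λ=10.7): P(X=13) = e^(-λ)×λ^k/k!
= e^(-10.7) × 10.7^13 / 13!
≈ 2.254493791e-05 × 2.40984500019e+13 / 6227020800 ≈ 0.087248

P(X=13) ≈ 0.087248 ≈ 8.72%


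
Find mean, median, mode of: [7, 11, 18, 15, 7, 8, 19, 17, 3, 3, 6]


Sorted: [3, 3, 6, 7, 7, 8, 11, 15, 17, 18, 19]
Mean = 114/11
Median = 8
Freq: {7: 2, 11: 1, 18: 1, 15: 1, 8: 1, 19: 1, 17: 1, 3: 2, 6: 1}
Mode: [3, 7]

Mean=114/11, Median=8, Mode=[3, 7]


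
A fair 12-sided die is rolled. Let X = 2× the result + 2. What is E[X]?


E[die] = (1+12)/2 = 13/2
E[X] = 2×13/2 + 2 = 15

E[X] = 15


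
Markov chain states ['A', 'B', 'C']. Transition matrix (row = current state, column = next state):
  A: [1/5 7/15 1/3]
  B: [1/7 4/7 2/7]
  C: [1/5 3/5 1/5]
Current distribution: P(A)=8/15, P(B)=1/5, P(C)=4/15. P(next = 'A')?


P(next=A) = Σᵢ P(now=i)×P(i→A)
= 8/15×1/5 + 1/5×1/7 + 4/15×1/5
= 8/75 + 1/35 + 4/75 = 33/175

P = 33/175 ≈ 0.1886


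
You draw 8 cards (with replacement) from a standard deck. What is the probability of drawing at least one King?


P(not a King) = 48/52 = 12/13
P(none in 8 draws) = (12/13)^8 = 429981696/815730721
P(≥1 King) = 1 - 429981696/815730721 = 385749025/815730721

P = 385749025/815730721 ≈ 47.29%


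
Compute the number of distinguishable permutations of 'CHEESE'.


Letters: 6, freq: {'C': 1, 'H': 1, 'E': 3, 'S': 1}
6!/(1!×1!×3!×1!) = 720/6 = 120

120


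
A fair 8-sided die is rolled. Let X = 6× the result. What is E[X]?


E[die] = (1+8)/2 = 9/2
E[X] = 6 × 9/2 = 27

E[X] = 27


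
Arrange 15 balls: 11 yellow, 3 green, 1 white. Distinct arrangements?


15!/(11!×3!×1!) = 5460

5460


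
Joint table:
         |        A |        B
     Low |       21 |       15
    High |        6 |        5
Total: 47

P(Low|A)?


P(Low|A) = 21/(21+6) = 21/27 = 7/9

P = 7/9 ≈ 77.78%


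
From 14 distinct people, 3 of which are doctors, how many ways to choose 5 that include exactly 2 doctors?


Choose 2 of the 3 doctors and 3 of the other 11 people:
C(3,2)×C(11,3) = 3×165 = 495

495


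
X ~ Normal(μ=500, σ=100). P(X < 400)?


z = (400-500)/100 = -1.0
P(Z < -1.0) = 0.1587

P(X < 400) ≈ 0.1587


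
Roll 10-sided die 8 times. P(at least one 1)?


P(no 1)^8 = (9/10)^8 = 43046721/100000000
P(≥1) = 1 - 43046721/100000000 = 56953279/100000000

P = 56953279/100000000 ≈ 56.95%


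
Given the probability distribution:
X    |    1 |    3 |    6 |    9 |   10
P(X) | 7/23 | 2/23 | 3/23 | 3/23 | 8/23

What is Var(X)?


E[X] = 6
E[X²] = 1176/23
Var(X) = E[X²] - (E[X])² = 1176/23 - 36 = 348/23

Var(X) = 348/23 ≈ 15.1304


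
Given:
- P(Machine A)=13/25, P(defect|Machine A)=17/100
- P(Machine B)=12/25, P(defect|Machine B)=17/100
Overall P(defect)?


P(B) = Σ P(B|Aᵢ)×P(Aᵢ)
  17/100×13/25 = 221/2500
  17/100×12/25 = 51/625
Sum = 17/100

P(defect) = 17/100 ≈ 17.00%


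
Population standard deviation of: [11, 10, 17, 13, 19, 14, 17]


Mean = 101/7
  (11-101/7)²=576/49
  (10-101/7)²=961/49
  (17-101/7)²=324/49
  (13-101/7)²=100/49
  (19-101/7)²=1024/49
  (14-101/7)²=9/49
  (17-101/7)²=324/49
Σ(x-μ)² = 474/7
σ² = (474/7)/7 = 474/49

σ = √(474/49) ≈ 3.1102


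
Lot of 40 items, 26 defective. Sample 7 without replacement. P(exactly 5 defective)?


Hypergeometric: C(26,5)×C(14,2)/C(40,7)
= 65780×91/18643560 = 23023/71706

P(X=5) = 23023/71706 ≈ 32.11%


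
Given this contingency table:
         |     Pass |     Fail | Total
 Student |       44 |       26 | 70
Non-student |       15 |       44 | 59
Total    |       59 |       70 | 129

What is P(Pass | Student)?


P(Pass | Student) = 44/(44+26) = 44/70 = 22/35

P(Pass|Student) = 22/35 ≈ 62.86%


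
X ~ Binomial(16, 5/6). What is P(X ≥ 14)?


P(X ≥ 14) = Σ P(X=i) for i=14..16
P(X=14) = 30517578125/117546246144
P(X=15) = 30517578125/176319369216
P(X=16) = 152587890625/2821109907456
Sum = 152587890625/313456656384

P(X ≥ 14) = 152587890625/313456656384 ≈ 48.68%


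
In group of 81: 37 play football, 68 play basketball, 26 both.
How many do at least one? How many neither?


|A∪B| = 37+68-26 = 79
Neither = 81-79 = 2

At least one: 79; Neither: 2


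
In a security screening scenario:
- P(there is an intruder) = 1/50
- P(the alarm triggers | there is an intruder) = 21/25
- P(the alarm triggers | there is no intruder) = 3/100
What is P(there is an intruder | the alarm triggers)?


Using Bayes' theorem:
P(A|B) = P(B|A)·P(A) / P(B)

P(the alarm triggers) = 21/25 × 1/50 + 3/100 × 49/50
= 21/1250 + 147/5000 = 231/5000

P(there is an intruder|the alarm triggers) = (21/1250) / (231/5000) = 4/11

P(there is an intruder|the alarm triggers) = 4/11 ≈ 36.36%


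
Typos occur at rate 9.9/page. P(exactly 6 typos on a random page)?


Poisson(λ=9.9): P(X=6) = e^(-λ)×λ^k/k!
= e^(-9.9) × 9.9^6 / 6!
≈ 5.017468206e-05 × 941480.149401 / 720 ≈ 0.065609

P(X=6) ≈ 0.065609 ≈ 6.56%


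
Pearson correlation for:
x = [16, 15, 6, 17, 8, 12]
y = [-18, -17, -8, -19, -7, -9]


n=6, Σx=74, Σy=-78, Σxy=-1078, Σx²=1014, Σy²=1168
r = (6×(-1078) - 74×(-78))/√((6×1014 - 74²)(6×1168 - (-78)²))
= -696/√(608×924) = -696/√561792 ≈ -696/749.5279 ≈ -0.9286

r ≈ -0.9286


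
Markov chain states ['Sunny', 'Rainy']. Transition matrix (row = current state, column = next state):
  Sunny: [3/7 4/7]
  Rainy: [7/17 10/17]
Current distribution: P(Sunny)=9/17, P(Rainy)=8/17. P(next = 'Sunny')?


P(next=Sunny) = Σᵢ P(now=i)×P(i→Sunny)
= 9/17×3/7 + 8/17×7/17
= 27/119 + 56/289 = 851/2023

P = 851/2023 ≈ 0.4207


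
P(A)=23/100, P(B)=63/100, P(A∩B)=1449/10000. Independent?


P(A)×P(B) = 1449/10000
P(A∩B) = 1449/10000
Equal ✓ → Independent

Yes, independent


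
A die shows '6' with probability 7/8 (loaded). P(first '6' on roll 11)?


Geometric: P(X=11) = (1-p)^(k-1)×p = (1/8)^10×7/8 = 7/8589934592

P(X=11) = 7/8589934592 ≈ 0.00%


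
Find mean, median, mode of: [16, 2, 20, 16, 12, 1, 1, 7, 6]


Sorted: [1, 1, 2, 6, 7, 12, 16, 16, 20]
Mean = 81/9 = 9
Median = 7
Freq: {16: 2, 2: 1, 20: 1, 12: 1, 1: 2, 7: 1, 6: 1}
Mode: [1, 16]

Mean=9, Median=7, Mode=[1, 16]


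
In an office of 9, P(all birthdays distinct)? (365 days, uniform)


P(all different) = Π(365-i)/365 for i=0..8
= (365/365)×(364/365)×...×(357/365)
= 0.905376

P ≈ 0.9054 ≈ 90.54%
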